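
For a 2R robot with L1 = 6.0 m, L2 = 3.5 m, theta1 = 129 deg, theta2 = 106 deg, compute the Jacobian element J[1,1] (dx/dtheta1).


J[1,1] = -L1*sin(t1) - L2*sin(t1+t2)
= -6.0*sin(129) - 3.5*sin(235)
= -1.7958


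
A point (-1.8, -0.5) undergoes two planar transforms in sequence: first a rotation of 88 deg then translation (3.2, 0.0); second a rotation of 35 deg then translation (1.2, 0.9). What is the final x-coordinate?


After transform 1:
x1 = cos(88)*-1.8 - sin(88)*-0.5 + 3.2 = 3.6369
y1 = sin(88)*-1.8 + cos(88)*-0.5 + 0.0 = -1.8164
After transform 2:
x2 = cos(35)*3.6369 - sin(35)*-1.8164 + 1.2
= 5.221


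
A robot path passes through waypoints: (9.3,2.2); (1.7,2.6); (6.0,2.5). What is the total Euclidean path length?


Segment lengths:
  seg1 = sqrt((-7.6)^2 + (0.4)^2) = 7.6105
  seg2 = sqrt((4.3)^2 + (-0.1)^2) = 4.3012
Total = 11.9117


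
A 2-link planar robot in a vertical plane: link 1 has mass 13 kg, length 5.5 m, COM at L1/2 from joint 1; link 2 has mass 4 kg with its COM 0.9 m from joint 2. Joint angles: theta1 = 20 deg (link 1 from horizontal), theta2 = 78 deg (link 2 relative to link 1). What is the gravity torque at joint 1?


Horizontal distance from joint 1 to link-1 COM:
  x_c1 = (L1/2)*cos(t1) = 2.75 * 0.9397 = 2.5842 m
Horizontal distance from joint 1 to link-2 COM:
  x_c2 = L1*cos(t1) + Lc2*cos(t1+t2)
       = 5.5*0.9397 + 0.9*-0.1392 = 5.0431 m
tau1 = m1*g*x_c1 + m2*g*x_c2
     = 13*9.81*2.5842 + 4*9.81*5.0431
     = 329.5572 + 197.8894
     = 527.4467 Nm


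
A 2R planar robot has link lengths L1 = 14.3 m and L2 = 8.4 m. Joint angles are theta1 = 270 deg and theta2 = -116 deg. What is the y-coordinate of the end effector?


Convert angles to radians: theta1 = 4.7124, theta2 = -2.0246
y = L1*sin(theta1) + L2*sin(theta1+theta2)
y = -14.3 + 3.6823
y = -10.6177


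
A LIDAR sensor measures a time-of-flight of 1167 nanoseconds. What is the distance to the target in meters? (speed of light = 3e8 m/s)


tof = 1167 ns = 1.167e-06 s
dist = c * tof / 2
= 3e8 * 1.167e-06 / 2
= 175.05 m


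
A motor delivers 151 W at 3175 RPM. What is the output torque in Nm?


omega = 3175 * 2*pi/60 = 332.4852 rad/s
tau = P / omega = 151 / 332.4852
= 0.4542 Nm


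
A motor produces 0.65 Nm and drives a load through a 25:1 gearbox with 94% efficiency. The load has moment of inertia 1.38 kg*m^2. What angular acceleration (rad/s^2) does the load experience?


tau_out = tau_motor * N * eta
= 0.65 * 25 * 0.94 = 15.275 Nm
alpha = tau_out / I = 15.275 / 1.38
= 11.0688 rad/s^2


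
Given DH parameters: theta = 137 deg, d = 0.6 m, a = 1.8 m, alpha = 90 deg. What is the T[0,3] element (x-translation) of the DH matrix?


T[0,3] = a * cos(theta)
= 1.8 * cos(137 deg)
= 1.8 * -0.7314
= -1.3164


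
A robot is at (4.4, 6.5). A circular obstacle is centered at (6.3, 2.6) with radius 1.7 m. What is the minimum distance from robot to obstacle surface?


center_dist = sqrt((4.4-6.3)^2 + (6.5-2.6)^2)
= sqrt(3.61 + 15.21)
= 4.3382
min_dist = center_dist - radius = 4.3382 - 1.7 = 2.6382 m


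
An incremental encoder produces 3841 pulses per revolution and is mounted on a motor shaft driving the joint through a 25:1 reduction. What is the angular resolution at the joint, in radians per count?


counts per rev = 3841
effective counts at joint = 3841 * 25 = 96025
resolution = 2*pi / 96025
= 6.5433e-05 rad/count


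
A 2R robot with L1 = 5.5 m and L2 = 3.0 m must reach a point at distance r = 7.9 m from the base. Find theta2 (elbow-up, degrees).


cos(theta2) = (r^2 - L1^2 - L2^2) / (2*L1*L2)
cos(theta2) = (62.41 - 30.25 - 9.0) / 33.0
cos(theta2) = 0.701818
theta2 = 45.4269 degrees


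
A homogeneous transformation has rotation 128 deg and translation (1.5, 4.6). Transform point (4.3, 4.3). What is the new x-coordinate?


x' = cos(theta)*px - sin(theta)*py + tx
= -0.6157*4.3 - 0.788*4.3 + 1.5
= -4.5358


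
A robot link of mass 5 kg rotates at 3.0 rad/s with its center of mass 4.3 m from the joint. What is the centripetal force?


F = m * omega^2 * r
= 5 * 3.0^2 * 4.3
= 5 * 9.0 * 4.3
= 193.5 N


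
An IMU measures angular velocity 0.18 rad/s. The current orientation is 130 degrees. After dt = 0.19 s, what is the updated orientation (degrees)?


delta_theta = w * dt = 0.18 * 0.19 = 0.0342 rad
= 1.9595 deg
theta_new = 130 + 1.9595 = 131.9595 deg


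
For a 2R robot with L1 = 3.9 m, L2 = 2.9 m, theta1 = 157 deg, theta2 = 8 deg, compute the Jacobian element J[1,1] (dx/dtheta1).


J[1,1] = -L1*sin(t1) - L2*sin(t1+t2)
= -3.9*sin(157) - 2.9*sin(165)
= -2.2744


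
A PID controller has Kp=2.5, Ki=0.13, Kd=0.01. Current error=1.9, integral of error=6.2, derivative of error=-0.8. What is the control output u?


u = Kp*e + Ki*int(e) + Kd*de/dt
= 2.5*1.9 + 0.13*6.2 + 0.01*(-0.8)
= 4.75 + 0.806 + -0.008
= 5.548


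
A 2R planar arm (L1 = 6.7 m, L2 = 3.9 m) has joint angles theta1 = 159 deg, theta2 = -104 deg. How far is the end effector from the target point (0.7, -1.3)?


End effector via forward kinematics:
x = L1*cos(t1) + L2*cos(t1+t2) = -4.018
y = L1*sin(t1) + L2*sin(t1+t2) = 5.5958
Distance to target:
d = sqrt((0.7 - -4.018)^2 + (-1.3 - 5.5958)^2)
= sqrt(22.2599 + 47.5515)
= 8.3553 m


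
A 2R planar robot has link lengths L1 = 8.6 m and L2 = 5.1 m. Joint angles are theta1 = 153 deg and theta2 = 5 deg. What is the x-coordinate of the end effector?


Convert angles to radians: theta1 = 2.6704, theta2 = 0.0873
x = L1*cos(theta1) + L2*cos(theta1+theta2)
x = -7.6627 + -4.7286
x = -12.3913


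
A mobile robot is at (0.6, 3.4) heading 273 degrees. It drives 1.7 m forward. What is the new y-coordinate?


y_new = y0 + d*sin(theta)
= 3.4 + 1.7*sin(273)
= 3.4 + -1.6977
= 1.7023


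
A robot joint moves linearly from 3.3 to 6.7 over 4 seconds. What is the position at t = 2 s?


s = t/T = 2/4 = 0.5
p(t) = p0 + (pf-p0)*s
= 3.3 + (6.7 - 3.3) * 0.5
= 5.0


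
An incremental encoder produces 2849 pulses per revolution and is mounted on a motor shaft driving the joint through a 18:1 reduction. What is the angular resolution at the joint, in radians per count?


counts per rev = 2849
effective counts at joint = 2849 * 18 = 51282
resolution = 2*pi / 51282
= 1.2252e-04 rad/count


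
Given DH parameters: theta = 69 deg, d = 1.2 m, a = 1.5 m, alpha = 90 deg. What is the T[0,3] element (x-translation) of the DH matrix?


T[0,3] = a * cos(theta)
= 1.5 * cos(69 deg)
= 1.5 * 0.3584
= 0.5376


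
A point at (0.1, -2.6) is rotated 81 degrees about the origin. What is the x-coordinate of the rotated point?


x' = x*cos(theta) - y*sin(theta)
cos(81 deg) = 0.1564, sin(81 deg) = 0.9877
x' = 0.1 * 0.1564 - -2.6 * 0.9877
= 0.0156 - -2.568
= 2.5836


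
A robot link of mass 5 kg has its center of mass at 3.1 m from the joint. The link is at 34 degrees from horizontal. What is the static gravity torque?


tau = m*g*L*cos(angle)
= 5 * 9.81 * 3.1 * cos(34 deg)
= 5 * 9.81 * 3.1 * 0.829
= 126.0593 Nm


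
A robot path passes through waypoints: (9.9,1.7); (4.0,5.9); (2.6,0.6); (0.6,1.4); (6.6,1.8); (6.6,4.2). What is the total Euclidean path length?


Segment lengths:
  seg1 = sqrt((-5.9)^2 + (4.2)^2) = 7.2422
  seg2 = sqrt((-1.4)^2 + (-5.3)^2) = 5.4818
  seg3 = sqrt((-2.0)^2 + (0.8)^2) = 2.1541
  seg4 = sqrt((6.0)^2 + (0.4)^2) = 6.0133
  seg5 = sqrt((0.0)^2 + (2.4)^2) = 2.4
Total = 23.2914


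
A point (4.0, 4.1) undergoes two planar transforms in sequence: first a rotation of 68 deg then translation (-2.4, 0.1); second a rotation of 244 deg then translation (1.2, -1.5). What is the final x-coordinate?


After transform 1:
x1 = cos(68)*4.0 - sin(68)*4.1 + -2.4 = -4.703
y1 = sin(68)*4.0 + cos(68)*4.1 + 0.1 = 5.3446
After transform 2:
x2 = cos(244)*-4.703 - sin(244)*5.3446 + 1.2
= 8.0654


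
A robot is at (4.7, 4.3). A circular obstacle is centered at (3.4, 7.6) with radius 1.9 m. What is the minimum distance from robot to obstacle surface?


center_dist = sqrt((4.7-3.4)^2 + (4.3-7.6)^2)
= sqrt(1.69 + 10.89)
= 3.5468
min_dist = center_dist - radius = 3.5468 - 1.9 = 1.6468 m


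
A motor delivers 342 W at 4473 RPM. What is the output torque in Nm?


omega = 4473 * 2*pi/60 = 468.4115 rad/s
tau = P / omega = 342 / 468.4115
= 0.7301 Nm


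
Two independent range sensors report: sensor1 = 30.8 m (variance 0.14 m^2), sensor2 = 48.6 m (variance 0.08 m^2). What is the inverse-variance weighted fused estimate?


w1 = (1/var1) / (1/var1 + 1/var2)
   = 7.1429 / (7.1429 + 12.5) = 0.3636
w2 = 1 - w1 = 0.6364
fused = w1*s1 + w2*s2 = 11.2 + 30.9273
= 42.1273 m


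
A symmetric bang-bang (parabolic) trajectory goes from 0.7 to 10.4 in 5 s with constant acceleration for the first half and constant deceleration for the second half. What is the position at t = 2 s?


Symmetric rest-to-rest: each phase covers (pf-p0)/2 in time T/2. 0.5*a*(T/2)^2 = (pf-p0)/2 => a = 4*(pf-p0)/T^2
a = 4*(10.4-0.7)/5^2 = 1.552
t = 2 is in the acceleration phase (t <= T/2).
p = p0 + 0.5*a*t^2 = 0.7 + 0.5*1.552*2^2
= 3.804


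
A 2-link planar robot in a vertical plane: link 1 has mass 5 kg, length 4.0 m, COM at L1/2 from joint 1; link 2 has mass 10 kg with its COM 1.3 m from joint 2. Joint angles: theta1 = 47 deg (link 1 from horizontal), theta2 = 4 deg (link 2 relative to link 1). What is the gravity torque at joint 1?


Horizontal distance from joint 1 to link-1 COM:
  x_c1 = (L1/2)*cos(t1) = 2.0 * 0.682 = 1.364 m
Horizontal distance from joint 1 to link-2 COM:
  x_c2 = L1*cos(t1) + Lc2*cos(t1+t2)
       = 4.0*0.682 + 1.3*0.6293 = 3.5461 m
tau1 = m1*g*x_c1 + m2*g*x_c2
     = 5*9.81*1.364 + 10*9.81*3.5461
     = 66.904 + 347.8734
     = 414.7774 Nm


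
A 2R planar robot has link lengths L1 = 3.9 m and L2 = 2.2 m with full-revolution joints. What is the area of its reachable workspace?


r_max = L1 + L2 = 6.1 m
r_min = |L1 - L2| = 1.7 m
Area = pi*(r_max^2 - r_min^2)
= pi*(37.21 - 2.89)
= pi * 34.32
= 107.8195 m^2


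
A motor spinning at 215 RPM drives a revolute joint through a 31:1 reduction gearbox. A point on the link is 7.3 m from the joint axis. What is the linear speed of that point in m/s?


omega_motor = 215 * 2*pi/60 = 22.5147 rad/s
omega_joint = omega_motor / 31 = 0.7263 rad/s
v = omega_joint * r = 0.7263 * 7.3
= 5.3019 m/s


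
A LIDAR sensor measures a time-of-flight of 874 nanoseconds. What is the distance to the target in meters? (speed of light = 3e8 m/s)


tof = 874 ns = 8.74e-07 s
dist = c * tof / 2
= 3e8 * 8.74e-07 / 2
= 131.1 m


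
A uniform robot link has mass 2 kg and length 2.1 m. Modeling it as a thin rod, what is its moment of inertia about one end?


I = (1/3) * m * L^2
= (1/3) * 2 * 2.1^2
= 0.333333 * 2 * 4.41
= 2.94 kg*m^2


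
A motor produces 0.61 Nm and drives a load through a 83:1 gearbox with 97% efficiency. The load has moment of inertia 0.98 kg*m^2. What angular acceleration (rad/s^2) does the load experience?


tau_out = tau_motor * N * eta
= 0.61 * 83 * 0.97 = 49.1111 Nm
alpha = tau_out / I = 49.1111 / 0.98
= 50.1134 rad/s^2


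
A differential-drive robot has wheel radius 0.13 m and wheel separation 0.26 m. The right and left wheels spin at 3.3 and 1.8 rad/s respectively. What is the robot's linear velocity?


vR = r*wR = 0.13*3.3 = 0.429 m/s
vL = r*wL = 0.13*1.8 = 0.234 m/s
v = (vR+vL)/2 = 0.3315 m/s
omega = (vR-vL)/L = 0.75 rad/s
linear velocity = 0.3315 m/s


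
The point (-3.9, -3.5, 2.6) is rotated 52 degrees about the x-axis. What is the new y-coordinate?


Rotation about x-axis: y' = y*cos(theta) - z*sin(theta)
= -3.5 * 0.6157 - 2.6 * 0.788
= -4.2036


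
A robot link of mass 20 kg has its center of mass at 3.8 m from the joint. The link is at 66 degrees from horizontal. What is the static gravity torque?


tau = m*g*L*cos(angle)
= 20 * 9.81 * 3.8 * cos(66 deg)
= 20 * 9.81 * 3.8 * 0.4067
= 303.2466 Nm


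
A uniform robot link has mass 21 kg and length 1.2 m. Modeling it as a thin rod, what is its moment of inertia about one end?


I = (1/3) * m * L^2
= (1/3) * 21 * 1.2^2
= 0.333333 * 21 * 1.44
= 10.08 kg*m^2


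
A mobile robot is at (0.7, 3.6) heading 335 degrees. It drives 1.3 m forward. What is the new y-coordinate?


y_new = y0 + d*sin(theta)
= 3.6 + 1.3*sin(335)
= 3.6 + -0.5494
= 3.0506


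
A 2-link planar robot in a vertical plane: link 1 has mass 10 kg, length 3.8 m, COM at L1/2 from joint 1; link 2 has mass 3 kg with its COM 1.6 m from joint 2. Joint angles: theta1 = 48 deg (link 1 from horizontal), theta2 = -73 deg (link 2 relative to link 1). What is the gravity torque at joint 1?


Horizontal distance from joint 1 to link-1 COM:
  x_c1 = (L1/2)*cos(t1) = 1.9 * 0.6691 = 1.2713 m
Horizontal distance from joint 1 to link-2 COM:
  x_c2 = L1*cos(t1) + Lc2*cos(t1+t2)
       = 3.8*0.6691 + 1.6*0.9063 = 3.9928 m
tau1 = m1*g*x_c1 + m2*g*x_c2
     = 10*9.81*1.2713 + 3*9.81*3.9928
     = 124.7193 + 117.5078
     = 242.227 Nm


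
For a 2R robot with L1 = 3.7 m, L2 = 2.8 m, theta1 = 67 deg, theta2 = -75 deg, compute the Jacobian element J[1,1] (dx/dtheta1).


J[1,1] = -L1*sin(t1) - L2*sin(t1+t2)
= -3.7*sin(67) - 2.8*sin(-8)
= -3.0162


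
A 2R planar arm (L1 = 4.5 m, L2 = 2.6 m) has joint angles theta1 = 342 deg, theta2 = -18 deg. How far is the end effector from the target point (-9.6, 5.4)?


End effector via forward kinematics:
x = L1*cos(t1) + L2*cos(t1+t2) = 6.3832
y = L1*sin(t1) + L2*sin(t1+t2) = -2.9188
Distance to target:
d = sqrt((-9.6 - 6.3832)^2 + (5.4 - -2.9188)^2)
= sqrt(255.4626 + 69.2027)
= 18.0185 m


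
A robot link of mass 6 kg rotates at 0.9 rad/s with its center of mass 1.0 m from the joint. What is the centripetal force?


F = m * omega^2 * r
= 6 * 0.9^2 * 1.0
= 6 * 0.81 * 1.0
= 4.86 N


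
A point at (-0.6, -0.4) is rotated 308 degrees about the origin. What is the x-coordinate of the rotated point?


x' = x*cos(theta) - y*sin(theta)
cos(308 deg) = 0.6157, sin(308 deg) = -0.788
x' = -0.6 * 0.6157 - -0.4 * -0.788
= -0.3694 - 0.3152
= -0.6846


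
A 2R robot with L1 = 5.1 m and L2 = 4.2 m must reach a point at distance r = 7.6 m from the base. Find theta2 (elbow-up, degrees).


cos(theta2) = (r^2 - L1^2 - L2^2) / (2*L1*L2)
cos(theta2) = (57.76 - 26.01 - 17.64) / 42.84
cos(theta2) = 0.329365
theta2 = 70.7698 degrees


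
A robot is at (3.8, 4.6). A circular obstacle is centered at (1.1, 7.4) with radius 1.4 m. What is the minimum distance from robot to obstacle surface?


center_dist = sqrt((3.8-1.1)^2 + (4.6-7.4)^2)
= sqrt(7.29 + 7.84)
= 3.8897
min_dist = center_dist - radius = 3.8897 - 1.4 = 2.4897 m


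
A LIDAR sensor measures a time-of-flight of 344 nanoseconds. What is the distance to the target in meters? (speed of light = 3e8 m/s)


tof = 344 ns = 3.44e-07 s
dist = c * tof / 2
= 3e8 * 3.44e-07 / 2
= 51.6 m


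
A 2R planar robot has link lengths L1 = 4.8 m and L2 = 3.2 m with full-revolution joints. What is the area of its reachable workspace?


r_max = L1 + L2 = 8.0 m
r_min = |L1 - L2| = 1.6 m
Area = pi*(r_max^2 - r_min^2)
= pi*(64.0 - 2.56)
= pi * 61.44
= 193.0195 m^2


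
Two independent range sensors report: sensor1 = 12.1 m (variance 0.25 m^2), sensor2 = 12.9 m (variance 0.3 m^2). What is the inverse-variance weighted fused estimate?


w1 = (1/var1) / (1/var1 + 1/var2)
   = 4.0 / (4.0 + 3.3333) = 0.5455
w2 = 1 - w1 = 0.4545
fused = w1*s1 + w2*s2 = 6.6 + 5.8636
= 12.4636 m


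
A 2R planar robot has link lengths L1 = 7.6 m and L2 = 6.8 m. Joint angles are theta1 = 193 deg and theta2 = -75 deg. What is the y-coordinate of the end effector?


Convert angles to radians: theta1 = 3.3685, theta2 = -1.309
y = L1*sin(theta1) + L2*sin(theta1+theta2)
y = -1.7096 + 6.004
y = 4.2944


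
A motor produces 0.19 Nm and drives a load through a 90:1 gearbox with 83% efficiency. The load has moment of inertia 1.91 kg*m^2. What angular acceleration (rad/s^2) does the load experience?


tau_out = tau_motor * N * eta
= 0.19 * 90 * 0.83 = 14.193 Nm
alpha = tau_out / I = 14.193 / 1.91
= 7.4309 rad/s^2


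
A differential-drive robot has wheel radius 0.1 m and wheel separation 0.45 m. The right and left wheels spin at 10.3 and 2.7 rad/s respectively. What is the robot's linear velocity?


vR = r*wR = 0.1*10.3 = 1.03 m/s
vL = r*wL = 0.1*2.7 = 0.27 m/s
v = (vR+vL)/2 = 0.65 m/s
omega = (vR-vL)/L = 1.6889 rad/s
linear velocity = 0.65 m/s


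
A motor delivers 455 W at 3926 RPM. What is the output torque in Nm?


omega = 3926 * 2*pi/60 = 411.1298 rad/s
tau = P / omega = 455 / 411.1298
= 1.1067 Nm


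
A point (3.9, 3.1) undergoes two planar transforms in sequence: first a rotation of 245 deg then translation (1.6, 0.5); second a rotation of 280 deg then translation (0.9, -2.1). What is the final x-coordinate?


After transform 1:
x1 = cos(245)*3.9 - sin(245)*3.1 + 1.6 = 2.7613
y1 = sin(245)*3.9 + cos(245)*3.1 + 0.5 = -4.3447
After transform 2:
x2 = cos(280)*2.7613 - sin(280)*-4.3447 + 0.9
= -2.8992


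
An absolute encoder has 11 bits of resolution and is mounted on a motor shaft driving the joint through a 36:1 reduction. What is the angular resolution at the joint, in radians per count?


counts = 2^11 = 2048
effective counts at joint = 2048 * 36 = 73728
resolution = 2*pi / 73728
= 8.5221e-05 rad/count


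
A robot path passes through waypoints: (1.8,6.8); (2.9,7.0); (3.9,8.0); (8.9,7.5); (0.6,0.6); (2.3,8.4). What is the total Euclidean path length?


Segment lengths:
  seg1 = sqrt((1.1)^2 + (0.2)^2) = 1.118
  seg2 = sqrt((1.0)^2 + (1.0)^2) = 1.4142
  seg3 = sqrt((5.0)^2 + (-0.5)^2) = 5.0249
  seg4 = sqrt((-8.3)^2 + (-6.9)^2) = 10.7935
  seg5 = sqrt((1.7)^2 + (7.8)^2) = 7.9831
Total = 26.3338


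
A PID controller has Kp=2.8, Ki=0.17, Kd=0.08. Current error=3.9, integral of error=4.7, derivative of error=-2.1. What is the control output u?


u = Kp*e + Ki*int(e) + Kd*de/dt
= 2.8*3.9 + 0.17*4.7 + 0.08*(-2.1)
= 10.92 + 0.799 + -0.168
= 11.551


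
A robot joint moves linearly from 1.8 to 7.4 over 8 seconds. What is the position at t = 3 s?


s = t/T = 3/8 = 0.375
p(t) = p0 + (pf-p0)*s
= 1.8 + (7.4 - 1.8) * 0.375
= 3.9


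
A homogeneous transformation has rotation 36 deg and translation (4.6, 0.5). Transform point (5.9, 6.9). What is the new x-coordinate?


x' = cos(theta)*px - sin(theta)*py + tx
= 0.809*5.9 - 0.5878*6.9 + 4.6
= 5.3175


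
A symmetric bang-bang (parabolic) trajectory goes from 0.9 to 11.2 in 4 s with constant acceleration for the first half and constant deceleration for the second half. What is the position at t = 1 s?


Symmetric rest-to-rest: each phase covers (pf-p0)/2 in time T/2. 0.5*a*(T/2)^2 = (pf-p0)/2 => a = 4*(pf-p0)/T^2
a = 4*(11.2-0.9)/4^2 = 2.575
t = 1 is in the acceleration phase (t <= T/2).
p = p0 + 0.5*a*t^2 = 0.9 + 0.5*2.575*1^2
= 2.1875


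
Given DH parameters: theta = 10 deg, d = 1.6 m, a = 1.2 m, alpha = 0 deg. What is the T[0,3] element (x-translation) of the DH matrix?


T[0,3] = a * cos(theta)
= 1.2 * cos(10 deg)
= 1.2 * 0.9848
= 1.1818


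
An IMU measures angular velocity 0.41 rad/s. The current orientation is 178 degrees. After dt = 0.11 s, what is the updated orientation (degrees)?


delta_theta = w * dt = 0.41 * 0.11 = 0.0451 rad
= 2.584 deg
theta_new = 178 + 2.584 = 180.584 deg


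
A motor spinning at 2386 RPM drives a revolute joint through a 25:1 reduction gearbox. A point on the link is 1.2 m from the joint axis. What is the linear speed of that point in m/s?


omega_motor = 2386 * 2*pi/60 = 249.8613 rad/s
omega_joint = omega_motor / 25 = 9.9945 rad/s
v = omega_joint * r = 9.9945 * 1.2
= 11.9933 m/s


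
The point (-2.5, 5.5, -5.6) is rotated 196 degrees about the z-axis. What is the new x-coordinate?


Rotation about z-axis: x' = x*cos(theta) - y*sin(theta)
= -2.5 * -0.9613 - 5.5 * -0.2756
= 3.9192


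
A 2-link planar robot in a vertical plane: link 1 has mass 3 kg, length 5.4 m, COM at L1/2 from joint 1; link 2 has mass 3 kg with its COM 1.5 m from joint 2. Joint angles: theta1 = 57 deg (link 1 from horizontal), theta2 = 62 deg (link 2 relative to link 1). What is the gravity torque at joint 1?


Horizontal distance from joint 1 to link-1 COM:
  x_c1 = (L1/2)*cos(t1) = 2.7 * 0.5446 = 1.4705 m
Horizontal distance from joint 1 to link-2 COM:
  x_c2 = L1*cos(t1) + Lc2*cos(t1+t2)
       = 5.4*0.5446 + 1.5*-0.4848 = 2.2138 m
tau1 = m1*g*x_c1 + m2*g*x_c2
     = 3*9.81*1.4705 + 3*9.81*2.2138
     = 43.2776 + 65.1532
     = 108.4308 Nm


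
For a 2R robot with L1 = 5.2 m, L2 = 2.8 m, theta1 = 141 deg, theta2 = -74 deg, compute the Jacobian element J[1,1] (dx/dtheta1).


J[1,1] = -L1*sin(t1) - L2*sin(t1+t2)
= -5.2*sin(141) - 2.8*sin(67)
= -5.8499


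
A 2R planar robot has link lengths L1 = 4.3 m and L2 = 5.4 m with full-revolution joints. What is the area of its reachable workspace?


r_max = L1 + L2 = 9.7 m
r_min = |L1 - L2| = 1.1 m
Area = pi*(r_max^2 - r_min^2)
= pi*(94.09 - 1.21)
= pi * 92.88
= 291.7911 m^2


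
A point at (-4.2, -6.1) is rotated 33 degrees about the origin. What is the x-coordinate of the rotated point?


x' = x*cos(theta) - y*sin(theta)
cos(33 deg) = 0.8387, sin(33 deg) = 0.5446
x' = -4.2 * 0.8387 - -6.1 * 0.5446
= -3.5224 - -3.3223
= -0.2001


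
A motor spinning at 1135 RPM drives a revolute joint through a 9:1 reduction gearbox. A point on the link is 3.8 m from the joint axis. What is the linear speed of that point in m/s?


omega_motor = 1135 * 2*pi/60 = 118.8569 rad/s
omega_joint = omega_motor / 9 = 13.2063 rad/s
v = omega_joint * r = 13.2063 * 3.8
= 50.184 m/s


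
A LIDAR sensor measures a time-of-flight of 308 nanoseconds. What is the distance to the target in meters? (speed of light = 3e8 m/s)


tof = 308 ns = 3.08e-07 s
dist = c * tof / 2
= 3e8 * 3.08e-07 / 2
= 46.2 m


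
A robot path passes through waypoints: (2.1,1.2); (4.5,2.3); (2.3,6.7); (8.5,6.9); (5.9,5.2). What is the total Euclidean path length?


Segment lengths:
  seg1 = sqrt((2.4)^2 + (1.1)^2) = 2.6401
  seg2 = sqrt((-2.2)^2 + (4.4)^2) = 4.9193
  seg3 = sqrt((6.2)^2 + (0.2)^2) = 6.2032
  seg4 = sqrt((-2.6)^2 + (-1.7)^2) = 3.1064
Total = 16.8691


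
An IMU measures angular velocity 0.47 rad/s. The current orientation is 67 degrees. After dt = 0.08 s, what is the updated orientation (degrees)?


delta_theta = w * dt = 0.47 * 0.08 = 0.0376 rad
= 2.1543 deg
theta_new = 67 + 2.1543 = 69.1543 deg


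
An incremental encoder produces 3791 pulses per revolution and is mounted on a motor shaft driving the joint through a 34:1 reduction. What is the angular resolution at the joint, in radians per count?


counts per rev = 3791
effective counts at joint = 3791 * 34 = 128894
resolution = 2*pi / 128894
= 4.8747e-05 rad/count


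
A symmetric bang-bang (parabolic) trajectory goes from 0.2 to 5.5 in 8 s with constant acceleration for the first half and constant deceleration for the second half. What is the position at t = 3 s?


Symmetric rest-to-rest: each phase covers (pf-p0)/2 in time T/2. 0.5*a*(T/2)^2 = (pf-p0)/2 => a = 4*(pf-p0)/T^2
a = 4*(5.5-0.2)/8^2 = 0.3312
t = 3 is in the acceleration phase (t <= T/2).
p = p0 + 0.5*a*t^2 = 0.2 + 0.5*0.3312*3^2
= 1.6906


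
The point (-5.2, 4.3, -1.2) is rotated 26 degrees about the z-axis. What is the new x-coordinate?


Rotation about z-axis: x' = x*cos(theta) - y*sin(theta)
= -5.2 * 0.8988 - 4.3 * 0.4384
= -6.5587


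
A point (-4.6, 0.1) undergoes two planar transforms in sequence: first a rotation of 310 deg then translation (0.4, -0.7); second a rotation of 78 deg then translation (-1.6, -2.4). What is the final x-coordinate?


After transform 1:
x1 = cos(310)*-4.6 - sin(310)*0.1 + 0.4 = -2.4802
y1 = sin(310)*-4.6 + cos(310)*0.1 + -0.7 = 2.8881
After transform 2:
x2 = cos(78)*-2.4802 - sin(78)*2.8881 + -1.6
= -4.9406


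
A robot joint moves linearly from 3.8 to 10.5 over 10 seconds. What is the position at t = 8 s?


s = t/T = 8/10 = 0.8
p(t) = p0 + (pf-p0)*s
= 3.8 + (10.5 - 3.8) * 0.8
= 9.16


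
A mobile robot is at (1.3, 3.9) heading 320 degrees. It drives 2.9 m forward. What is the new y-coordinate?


y_new = y0 + d*sin(theta)
= 3.9 + 2.9*sin(320)
= 3.9 + -1.8641
= 2.0359


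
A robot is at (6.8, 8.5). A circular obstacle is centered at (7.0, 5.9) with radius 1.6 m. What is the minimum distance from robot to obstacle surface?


center_dist = sqrt((6.8-7.0)^2 + (8.5-5.9)^2)
= sqrt(0.04 + 6.76)
= 2.6077
min_dist = center_dist - radius = 2.6077 - 1.6 = 1.0077 m


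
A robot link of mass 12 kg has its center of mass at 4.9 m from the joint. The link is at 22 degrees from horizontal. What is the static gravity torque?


tau = m*g*L*cos(angle)
= 12 * 9.81 * 4.9 * cos(22 deg)
= 12 * 9.81 * 4.9 * 0.9272
= 534.8256 Nm


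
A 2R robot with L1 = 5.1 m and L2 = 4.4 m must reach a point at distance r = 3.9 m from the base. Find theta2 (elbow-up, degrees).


cos(theta2) = (r^2 - L1^2 - L2^2) / (2*L1*L2)
cos(theta2) = (15.21 - 26.01 - 19.36) / 44.88
cos(theta2) = -0.672014
theta2 = 132.2227 degrees


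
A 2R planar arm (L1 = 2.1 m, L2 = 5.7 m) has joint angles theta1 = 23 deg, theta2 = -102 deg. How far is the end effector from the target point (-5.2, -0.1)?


End effector via forward kinematics:
x = L1*cos(t1) + L2*cos(t1+t2) = 3.0207
y = L1*sin(t1) + L2*sin(t1+t2) = -4.7747
Distance to target:
d = sqrt((-5.2 - 3.0207)^2 + (-0.1 - -4.7747)^2)
= sqrt(67.5794 + 21.8532)
= 9.4569 m


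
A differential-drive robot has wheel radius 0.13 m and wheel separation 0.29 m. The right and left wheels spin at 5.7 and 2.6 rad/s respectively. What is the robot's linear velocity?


vR = r*wR = 0.13*5.7 = 0.741 m/s
vL = r*wL = 0.13*2.6 = 0.338 m/s
v = (vR+vL)/2 = 0.5395 m/s
omega = (vR-vL)/L = 1.3897 rad/s
linear velocity = 0.5395 m/s


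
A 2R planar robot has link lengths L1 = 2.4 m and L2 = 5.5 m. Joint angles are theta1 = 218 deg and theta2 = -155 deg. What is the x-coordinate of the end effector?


Convert angles to radians: theta1 = 3.8048, theta2 = -2.7053
x = L1*cos(theta1) + L2*cos(theta1+theta2)
x = -1.8912 + 2.4969
x = 0.6057


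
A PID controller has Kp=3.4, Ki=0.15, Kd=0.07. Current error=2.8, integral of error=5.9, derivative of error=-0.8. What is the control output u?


u = Kp*e + Ki*int(e) + Kd*de/dt
= 3.4*2.8 + 0.15*5.9 + 0.07*(-0.8)
= 9.52 + 0.885 + -0.056
= 10.349


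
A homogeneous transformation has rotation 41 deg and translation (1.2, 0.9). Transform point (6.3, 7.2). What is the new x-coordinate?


x' = cos(theta)*px - sin(theta)*py + tx
= 0.7547*6.3 - 0.6561*7.2 + 1.2
= 1.231


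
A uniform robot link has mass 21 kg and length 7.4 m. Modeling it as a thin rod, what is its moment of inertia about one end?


I = (1/3) * m * L^2
= (1/3) * 21 * 7.4^2
= 0.333333 * 21 * 54.76
= 383.32 kg*m^2


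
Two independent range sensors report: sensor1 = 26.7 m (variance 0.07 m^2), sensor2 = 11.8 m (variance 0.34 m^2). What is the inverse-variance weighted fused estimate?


w1 = (1/var1) / (1/var1 + 1/var2)
   = 14.2857 / (14.2857 + 2.9412) = 0.8293
w2 = 1 - w1 = 0.1707
fused = w1*s1 + w2*s2 = 22.1415 + 2.0146
= 24.1561 m


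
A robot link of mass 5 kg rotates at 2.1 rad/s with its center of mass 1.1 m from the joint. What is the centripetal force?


F = m * omega^2 * r
= 5 * 2.1^2 * 1.1
= 5 * 4.41 * 1.1
= 24.255 N


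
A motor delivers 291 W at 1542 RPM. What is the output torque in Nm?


omega = 1542 * 2*pi/60 = 161.4779 rad/s
tau = P / omega = 291 / 161.4779
= 1.8021 Nm


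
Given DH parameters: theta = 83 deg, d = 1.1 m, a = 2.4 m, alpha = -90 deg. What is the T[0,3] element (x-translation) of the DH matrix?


T[0,3] = a * cos(theta)
= 2.4 * cos(83 deg)
= 2.4 * 0.1219
= 0.2925


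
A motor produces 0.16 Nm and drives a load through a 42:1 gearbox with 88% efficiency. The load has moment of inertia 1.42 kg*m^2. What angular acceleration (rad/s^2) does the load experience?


tau_out = tau_motor * N * eta
= 0.16 * 42 * 0.88 = 5.9136 Nm
alpha = tau_out / I = 5.9136 / 1.42
= 4.1645 rad/s^2


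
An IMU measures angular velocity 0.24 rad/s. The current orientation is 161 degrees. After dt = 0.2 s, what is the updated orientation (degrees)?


delta_theta = w * dt = 0.24 * 0.2 = 0.048 rad
= 2.7502 deg
theta_new = 161 + 2.7502 = 163.7502 deg


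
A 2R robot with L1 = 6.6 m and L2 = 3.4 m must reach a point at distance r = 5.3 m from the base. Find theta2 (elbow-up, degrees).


cos(theta2) = (r^2 - L1^2 - L2^2) / (2*L1*L2)
cos(theta2) = (28.09 - 43.56 - 11.56) / 44.88
cos(theta2) = -0.602273
theta2 = 127.0328 degrees


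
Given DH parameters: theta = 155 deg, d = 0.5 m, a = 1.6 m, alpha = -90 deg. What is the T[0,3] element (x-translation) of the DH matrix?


T[0,3] = a * cos(theta)
= 1.6 * cos(155 deg)
= 1.6 * -0.9063
= -1.4501


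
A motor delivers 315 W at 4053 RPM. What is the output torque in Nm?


omega = 4053 * 2*pi/60 = 424.4292 rad/s
tau = P / omega = 315 / 424.4292
= 0.7422 Nm


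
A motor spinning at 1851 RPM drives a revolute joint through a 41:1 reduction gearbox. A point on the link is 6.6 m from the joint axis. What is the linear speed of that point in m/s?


omega_motor = 1851 * 2*pi/60 = 193.8363 rad/s
omega_joint = omega_motor / 41 = 4.7277 rad/s
v = omega_joint * r = 4.7277 * 6.6
= 31.2029 m/s


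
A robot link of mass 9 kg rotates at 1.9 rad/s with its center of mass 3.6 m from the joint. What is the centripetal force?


F = m * omega^2 * r
= 9 * 1.9^2 * 3.6
= 9 * 3.61 * 3.6
= 116.964 N


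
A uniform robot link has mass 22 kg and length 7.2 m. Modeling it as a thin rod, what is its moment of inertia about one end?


I = (1/3) * m * L^2
= (1/3) * 22 * 7.2^2
= 0.333333 * 22 * 51.84
= 380.16 kg*m^2


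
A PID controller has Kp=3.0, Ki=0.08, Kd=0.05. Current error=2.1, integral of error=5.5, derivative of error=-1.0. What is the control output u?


u = Kp*e + Ki*int(e) + Kd*de/dt
= 3.0*2.1 + 0.08*5.5 + 0.05*(-1.0)
= 6.3 + 0.44 + -0.05
= 6.69


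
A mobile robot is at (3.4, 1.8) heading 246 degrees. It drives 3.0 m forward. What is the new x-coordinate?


x_new = x0 + d*cos(theta)
= 3.4 + 3.0*cos(246)
= 3.4 + -1.2202
= 2.1798


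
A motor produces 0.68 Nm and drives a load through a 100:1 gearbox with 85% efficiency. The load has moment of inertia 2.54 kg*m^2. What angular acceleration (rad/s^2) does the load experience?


tau_out = tau_motor * N * eta
= 0.68 * 100 * 0.85 = 57.8 Nm
alpha = tau_out / I = 57.8 / 2.54
= 22.7559 rad/s^2


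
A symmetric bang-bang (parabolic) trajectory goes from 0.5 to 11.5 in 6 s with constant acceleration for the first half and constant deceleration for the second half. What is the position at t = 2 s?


Symmetric rest-to-rest: each phase covers (pf-p0)/2 in time T/2. 0.5*a*(T/2)^2 = (pf-p0)/2 => a = 4*(pf-p0)/T^2
a = 4*(11.5-0.5)/6^2 = 1.2222
t = 2 is in the acceleration phase (t <= T/2).
p = p0 + 0.5*a*t^2 = 0.5 + 0.5*1.2222*2^2
= 2.9444


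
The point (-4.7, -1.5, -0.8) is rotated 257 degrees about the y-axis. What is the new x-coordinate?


Rotation about y-axis: x' = x*cos(theta) + z*sin(theta)
= -4.7 * -0.225 + -0.8 * -0.9744
= 1.8368


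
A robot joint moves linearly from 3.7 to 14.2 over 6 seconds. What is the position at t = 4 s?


s = t/T = 4/6 = 0.6667
p(t) = p0 + (pf-p0)*s
= 3.7 + (14.2 - 3.7) * 0.6667
= 10.7


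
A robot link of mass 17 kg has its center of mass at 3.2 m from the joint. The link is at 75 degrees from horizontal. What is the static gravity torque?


tau = m*g*L*cos(angle)
= 17 * 9.81 * 3.2 * cos(75 deg)
= 17 * 9.81 * 3.2 * 0.2588
= 138.1224 Nm


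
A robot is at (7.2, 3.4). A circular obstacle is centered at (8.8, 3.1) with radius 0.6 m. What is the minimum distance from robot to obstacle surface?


center_dist = sqrt((7.2-8.8)^2 + (3.4-3.1)^2)
= sqrt(2.56 + 0.09)
= 1.6279
min_dist = center_dist - radius = 1.6279 - 0.6 = 1.0279 m


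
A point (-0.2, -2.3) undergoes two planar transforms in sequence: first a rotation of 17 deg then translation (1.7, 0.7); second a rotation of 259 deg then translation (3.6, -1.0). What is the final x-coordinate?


After transform 1:
x1 = cos(17)*-0.2 - sin(17)*-2.3 + 1.7 = 2.1812
y1 = sin(17)*-0.2 + cos(17)*-2.3 + 0.7 = -1.558
After transform 2:
x2 = cos(259)*2.1812 - sin(259)*-1.558 + 3.6
= 1.6545


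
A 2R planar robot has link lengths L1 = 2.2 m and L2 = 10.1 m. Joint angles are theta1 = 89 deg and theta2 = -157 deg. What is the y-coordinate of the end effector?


Convert angles to radians: theta1 = 1.5533, theta2 = -2.7402
y = L1*sin(theta1) + L2*sin(theta1+theta2)
y = 2.1997 + -9.3646
y = -7.1649


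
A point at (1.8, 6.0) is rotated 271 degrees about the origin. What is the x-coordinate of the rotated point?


x' = x*cos(theta) - y*sin(theta)
cos(271 deg) = 0.0175, sin(271 deg) = -0.9998
x' = 1.8 * 0.0175 - 6.0 * -0.9998
= 0.0314 - -5.9991
= 6.0305


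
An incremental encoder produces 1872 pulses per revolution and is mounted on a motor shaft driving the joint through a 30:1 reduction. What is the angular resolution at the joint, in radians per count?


counts per rev = 1872
effective counts at joint = 1872 * 30 = 56160
resolution = 2*pi / 56160
= 1.1188e-04 rad/count


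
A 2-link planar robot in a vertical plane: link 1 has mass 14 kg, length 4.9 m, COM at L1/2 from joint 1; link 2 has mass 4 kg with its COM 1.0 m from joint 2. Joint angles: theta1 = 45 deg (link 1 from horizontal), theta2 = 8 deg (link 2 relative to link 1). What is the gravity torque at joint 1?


Horizontal distance from joint 1 to link-1 COM:
  x_c1 = (L1/2)*cos(t1) = 2.45 * 0.7071 = 1.7324 m
Horizontal distance from joint 1 to link-2 COM:
  x_c2 = L1*cos(t1) + Lc2*cos(t1+t2)
       = 4.9*0.7071 + 1.0*0.6018 = 4.0666 m
tau1 = m1*g*x_c1 + m2*g*x_c2
     = 14*9.81*1.7324 + 4*9.81*4.0666
     = 237.9294 + 159.5749
     = 397.5043 Nm


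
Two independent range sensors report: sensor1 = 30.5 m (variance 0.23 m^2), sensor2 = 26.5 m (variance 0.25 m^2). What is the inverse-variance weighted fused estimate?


w1 = (1/var1) / (1/var1 + 1/var2)
   = 4.3478 / (4.3478 + 4.0) = 0.5208
w2 = 1 - w1 = 0.4792
fused = w1*s1 + w2*s2 = 15.8854 + 12.6979
= 28.5833 m


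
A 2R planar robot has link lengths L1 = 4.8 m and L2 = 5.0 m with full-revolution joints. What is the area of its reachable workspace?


r_max = L1 + L2 = 9.8 m
r_min = |L1 - L2| = 0.2 m
Area = pi*(r_max^2 - r_min^2)
= pi*(96.04 - 0.04)
= pi * 96.0
= 301.5929 m^2


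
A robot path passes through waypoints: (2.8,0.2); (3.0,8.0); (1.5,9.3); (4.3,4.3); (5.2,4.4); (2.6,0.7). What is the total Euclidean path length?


Segment lengths:
  seg1 = sqrt((0.2)^2 + (7.8)^2) = 7.8026
  seg2 = sqrt((-1.5)^2 + (1.3)^2) = 1.9849
  seg3 = sqrt((2.8)^2 + (-5.0)^2) = 5.7306
  seg4 = sqrt((0.9)^2 + (0.1)^2) = 0.9055
  seg5 = sqrt((-2.6)^2 + (-3.7)^2) = 4.5222
Total = 20.9458


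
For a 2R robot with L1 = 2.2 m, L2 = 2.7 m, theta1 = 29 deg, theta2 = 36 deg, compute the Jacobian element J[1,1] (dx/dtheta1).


J[1,1] = -L1*sin(t1) - L2*sin(t1+t2)
= -2.2*sin(29) - 2.7*sin(65)
= -3.5136


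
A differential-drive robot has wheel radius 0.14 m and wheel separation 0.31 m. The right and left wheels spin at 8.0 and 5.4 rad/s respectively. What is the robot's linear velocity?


vR = r*wR = 0.14*8.0 = 1.12 m/s
vL = r*wL = 0.14*5.4 = 0.756 m/s
v = (vR+vL)/2 = 0.938 m/s
omega = (vR-vL)/L = 1.1742 rad/s
linear velocity = 0.938 m/s


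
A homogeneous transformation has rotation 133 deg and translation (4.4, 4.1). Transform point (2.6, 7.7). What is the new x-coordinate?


x' = cos(theta)*px - sin(theta)*py + tx
= -0.682*2.6 - 0.7314*7.7 + 4.4
= -3.0046


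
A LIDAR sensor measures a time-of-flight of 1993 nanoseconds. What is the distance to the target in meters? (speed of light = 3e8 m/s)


tof = 1993 ns = 1.993e-06 s
dist = c * tof / 2
= 3e8 * 1.993e-06 / 2
= 298.95 m


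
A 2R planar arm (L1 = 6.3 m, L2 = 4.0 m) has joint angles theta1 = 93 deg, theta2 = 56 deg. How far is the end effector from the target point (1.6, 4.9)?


End effector via forward kinematics:
x = L1*cos(t1) + L2*cos(t1+t2) = -3.7584
y = L1*sin(t1) + L2*sin(t1+t2) = 8.3515
Distance to target:
d = sqrt((1.6 - -3.7584)^2 + (4.9 - 8.3515)^2)
= sqrt(28.7123 + 11.913)
= 6.3738 m


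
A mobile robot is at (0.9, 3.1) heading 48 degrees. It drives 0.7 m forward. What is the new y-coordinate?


y_new = y0 + d*sin(theta)
= 3.1 + 0.7*sin(48)
= 3.1 + 0.5202
= 3.6202


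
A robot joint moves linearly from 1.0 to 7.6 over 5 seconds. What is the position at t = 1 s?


s = t/T = 1/5 = 0.2
p(t) = p0 + (pf-p0)*s
= 1.0 + (7.6 - 1.0) * 0.2
= 2.32


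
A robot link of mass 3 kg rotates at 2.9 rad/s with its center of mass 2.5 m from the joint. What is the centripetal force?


F = m * omega^2 * r
= 3 * 2.9^2 * 2.5
= 3 * 8.41 * 2.5
= 63.075 N


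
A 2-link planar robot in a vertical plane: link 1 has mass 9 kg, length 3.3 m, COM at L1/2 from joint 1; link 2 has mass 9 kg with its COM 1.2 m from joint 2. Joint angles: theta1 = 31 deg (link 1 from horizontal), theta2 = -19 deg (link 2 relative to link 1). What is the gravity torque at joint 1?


Horizontal distance from joint 1 to link-1 COM:
  x_c1 = (L1/2)*cos(t1) = 1.65 * 0.8572 = 1.4143 m
Horizontal distance from joint 1 to link-2 COM:
  x_c2 = L1*cos(t1) + Lc2*cos(t1+t2)
       = 3.3*0.8572 + 1.2*0.9781 = 4.0024 m
tau1 = m1*g*x_c1 + m2*g*x_c2
     = 9*9.81*1.4143 + 9*9.81*4.0024
     = 124.8708 + 353.3745
     = 478.2453 Nm


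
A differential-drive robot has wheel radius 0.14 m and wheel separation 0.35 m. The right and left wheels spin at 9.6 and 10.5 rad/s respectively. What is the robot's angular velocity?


vR = r*wR = 0.14*9.6 = 1.344 m/s
vL = r*wL = 0.14*10.5 = 1.47 m/s
v = (vR+vL)/2 = 1.407 m/s
omega = (vR-vL)/L = -0.36 rad/s
angular velocity = -0.36 rad/s


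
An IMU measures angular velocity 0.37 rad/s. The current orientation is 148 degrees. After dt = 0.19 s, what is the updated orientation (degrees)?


delta_theta = w * dt = 0.37 * 0.19 = 0.0703 rad
= 4.0279 deg
theta_new = 148 + 4.0279 = 152.0279 deg


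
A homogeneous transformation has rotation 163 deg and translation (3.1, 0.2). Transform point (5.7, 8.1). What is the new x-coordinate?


x' = cos(theta)*px - sin(theta)*py + tx
= -0.9563*5.7 - 0.2924*8.1 + 3.1
= -4.7191


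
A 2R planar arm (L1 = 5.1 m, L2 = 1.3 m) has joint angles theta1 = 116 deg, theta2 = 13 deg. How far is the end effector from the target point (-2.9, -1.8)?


End effector via forward kinematics:
x = L1*cos(t1) + L2*cos(t1+t2) = -3.0538
y = L1*sin(t1) + L2*sin(t1+t2) = 5.5941
Distance to target:
d = sqrt((-2.9 - -3.0538)^2 + (-1.8 - 5.5941)^2)
= sqrt(0.0237 + 54.6733)
= 7.3957 m


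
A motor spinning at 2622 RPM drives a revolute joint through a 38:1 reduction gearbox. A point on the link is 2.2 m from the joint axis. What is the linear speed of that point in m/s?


omega_motor = 2622 * 2*pi/60 = 274.5752 rad/s
omega_joint = omega_motor / 38 = 7.2257 rad/s
v = omega_joint * r = 7.2257 * 2.2
= 15.8965 m/s


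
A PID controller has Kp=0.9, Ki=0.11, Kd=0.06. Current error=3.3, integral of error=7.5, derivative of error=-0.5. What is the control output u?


u = Kp*e + Ki*int(e) + Kd*de/dt
= 0.9*3.3 + 0.11*7.5 + 0.06*(-0.5)
= 2.97 + 0.825 + -0.03
= 3.765


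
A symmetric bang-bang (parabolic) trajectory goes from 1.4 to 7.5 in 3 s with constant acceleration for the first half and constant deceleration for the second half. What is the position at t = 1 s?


Symmetric rest-to-rest: each phase covers (pf-p0)/2 in time T/2. 0.5*a*(T/2)^2 = (pf-p0)/2 => a = 4*(pf-p0)/T^2
a = 4*(7.5-1.4)/3^2 = 2.7111
t = 1 is in the acceleration phase (t <= T/2).
p = p0 + 0.5*a*t^2 = 1.4 + 0.5*2.7111*1^2
= 2.7556


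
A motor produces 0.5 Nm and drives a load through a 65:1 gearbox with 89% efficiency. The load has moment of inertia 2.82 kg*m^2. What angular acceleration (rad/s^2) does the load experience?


tau_out = tau_motor * N * eta
= 0.5 * 65 * 0.89 = 28.925 Nm
alpha = tau_out / I = 28.925 / 2.82
= 10.2571 rad/s^2
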